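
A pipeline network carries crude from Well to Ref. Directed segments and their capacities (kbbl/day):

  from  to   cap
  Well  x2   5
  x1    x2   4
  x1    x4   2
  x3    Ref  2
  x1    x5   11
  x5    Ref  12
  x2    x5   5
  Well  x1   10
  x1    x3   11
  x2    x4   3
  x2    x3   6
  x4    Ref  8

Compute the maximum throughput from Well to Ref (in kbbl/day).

15

Augment Well→x1→x3→Ref: bottleneck 2, flow now 2.
Augment Well→x1→x4→Ref: bottleneck 2, flow now 4.
Augment Well→x1→x5→Ref: bottleneck 6, flow now 10.
Augment Well→x2→x4→Ref: bottleneck 3, flow now 13.
Augment Well→x2→x5→Ref: bottleneck 2, flow now 15.
No augmenting path remains; maximum flow = 15.
In the residual graph, reachable from Well: {Well}.
Min-cut edges: Well→x1 (10), Well→x2 (5); capacity 10 + 5 = 15.
This cut is saturated, so no flow can exceed 15.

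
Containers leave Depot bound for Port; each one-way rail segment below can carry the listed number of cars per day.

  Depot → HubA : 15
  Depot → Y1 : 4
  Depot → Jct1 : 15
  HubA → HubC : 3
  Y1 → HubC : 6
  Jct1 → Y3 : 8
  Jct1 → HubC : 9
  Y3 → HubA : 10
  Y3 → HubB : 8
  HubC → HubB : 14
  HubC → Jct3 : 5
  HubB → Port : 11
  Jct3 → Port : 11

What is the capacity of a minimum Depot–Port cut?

16

Augment Depot→HubA→HubC→HubB→Port: bottleneck 3, flow now 3.
Augment Depot→Y1→HubC→HubB→Port: bottleneck 4, flow now 7.
Augment Depot→Jct1→Y3→HubB→Port: bottleneck 4, flow now 11.
Augment Depot→Jct1→HubC→Jct3→Port: bottleneck 5, flow now 16.
No augmenting path remains; maximum flow = 16.
By max-flow min-cut, the minimum cut capacity equals the max flow.
In the residual graph, reachable from Depot: {Depot, HubA, Y1, Jct1, Y3, HubC, HubB}.
Min-cut edges: HubC→Jct3 (5), HubB→Port (11); capacity 5 + 11 = 16.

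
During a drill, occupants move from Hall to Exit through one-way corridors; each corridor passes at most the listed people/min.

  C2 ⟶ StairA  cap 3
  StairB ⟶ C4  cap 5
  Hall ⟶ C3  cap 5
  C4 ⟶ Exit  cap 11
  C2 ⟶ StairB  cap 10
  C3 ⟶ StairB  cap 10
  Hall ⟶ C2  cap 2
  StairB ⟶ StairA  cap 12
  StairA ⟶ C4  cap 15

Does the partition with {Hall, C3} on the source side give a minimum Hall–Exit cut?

Given cut capacity: 2 + 10 = 12.
Augment Hall→C3→StairB→C4→Exit: bottleneck 5, flow now 5.
Augment Hall→C2→StairA→C4→Exit: bottleneck 2, flow now 7.
No augmenting path remains; maximum flow = 7.
In the residual graph, reachable from Hall: {Hall}.
Min-cut edges: Hall→C3 (5), Hall→C2 (2); capacity 5 + 2 = 7.
Cut capacity 12 exceeds the max flow 7, so it is not minimum.

No — its capacity is 12, but the minimum cut has capacity 7.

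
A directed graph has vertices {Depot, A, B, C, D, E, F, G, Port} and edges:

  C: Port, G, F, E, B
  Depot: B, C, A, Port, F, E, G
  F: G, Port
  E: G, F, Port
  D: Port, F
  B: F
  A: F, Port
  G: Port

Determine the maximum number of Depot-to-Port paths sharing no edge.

Assign every edge capacity 1; by Menger, the answer equals the max flow.
Path Depot→Port (+1); total 1.
Path Depot→A→Port (+1); total 2.
Path Depot→C→Port (+1); total 3.
Path Depot→E→Port (+1); total 4.
Path Depot→F→Port (+1); total 5.
Path Depot→G→Port (+1); total 6.
No residual Depot→Port path; max flow = 6.
Certifying cut of size 6: {Depot→A, Depot→C, Depot→E, Depot→Port, F→Port, G→Port}.

6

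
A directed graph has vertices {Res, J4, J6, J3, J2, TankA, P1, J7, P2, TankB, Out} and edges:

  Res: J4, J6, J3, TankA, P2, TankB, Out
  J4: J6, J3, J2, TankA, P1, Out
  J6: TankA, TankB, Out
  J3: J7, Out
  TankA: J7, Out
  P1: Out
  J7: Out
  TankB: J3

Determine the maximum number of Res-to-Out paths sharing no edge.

Assign every edge capacity 1; by Menger, the answer equals the max flow.
Path Res→Out (+1); total 1.
Path Res→J4→Out (+1); total 2.
Path Res→J6→Out (+1); total 3.
Path Res→J3→Out (+1); total 4.
Path Res→TankA→Out (+1); total 5.
Path Res→TankB→J3→J7→Out (+1); total 6.
No residual Res→Out path; max flow = 6.
Certifying cut of size 6: {Res→J3, Res→J4, Res→J6, Res→Out, Res→TankA, Res→TankB}.

6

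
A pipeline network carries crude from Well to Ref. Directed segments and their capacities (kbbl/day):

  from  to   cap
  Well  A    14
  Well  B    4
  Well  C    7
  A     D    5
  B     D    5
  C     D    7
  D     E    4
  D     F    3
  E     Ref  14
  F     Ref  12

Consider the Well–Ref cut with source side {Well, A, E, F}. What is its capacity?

42

Edges leaving {Well, A, E, F}: Well→B (4), Well→C (7), A→D (5), E→Ref (14), F→Ref (12).
Cut capacity = 4 + 7 + 5 + 14 + 12 = 42.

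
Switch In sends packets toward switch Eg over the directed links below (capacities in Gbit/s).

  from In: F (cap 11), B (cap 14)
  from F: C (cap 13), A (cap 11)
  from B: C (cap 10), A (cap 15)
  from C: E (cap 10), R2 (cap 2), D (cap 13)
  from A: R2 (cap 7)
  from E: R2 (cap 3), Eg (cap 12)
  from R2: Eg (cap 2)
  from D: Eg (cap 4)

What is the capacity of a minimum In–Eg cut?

Augment In→F→C→E→Eg: bottleneck 10, flow now 10.
Augment In→F→C→R2→Eg: bottleneck 1, flow now 11.
Augment In→B→C→R2→Eg: bottleneck 1, flow now 12.
Augment In→B→C→D→Eg: bottleneck 4, flow now 16.
No augmenting path remains; maximum flow = 16.
By max-flow min-cut, the minimum cut capacity equals the max flow.
In the residual graph, reachable from In: {In, F, B, C, A, R2, D}.
Min-cut edges: C→E (10), R2→Eg (2), D→Eg (4); capacity 10 + 2 + 4 = 16.

16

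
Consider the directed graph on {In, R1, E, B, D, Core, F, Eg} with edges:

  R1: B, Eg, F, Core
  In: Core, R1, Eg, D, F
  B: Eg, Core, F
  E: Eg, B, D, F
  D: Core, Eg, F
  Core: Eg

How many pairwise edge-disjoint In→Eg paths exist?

4

Assign every edge capacity 1; by Menger, the answer equals the max flow.
Path In→Eg (+1); total 1.
Path In→R1→Eg (+1); total 2.
Path In→D→Eg (+1); total 3.
Path In→Core→Eg (+1); total 4.
No residual In→Eg path; max flow = 4.
Certifying cut of size 4: {In→Core, In→D, In→Eg, In→R1}.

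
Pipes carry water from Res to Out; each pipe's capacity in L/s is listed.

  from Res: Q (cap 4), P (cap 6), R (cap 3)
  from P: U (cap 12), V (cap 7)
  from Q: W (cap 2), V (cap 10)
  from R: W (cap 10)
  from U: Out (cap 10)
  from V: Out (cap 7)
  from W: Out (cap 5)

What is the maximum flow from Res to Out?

13

Augment Res→P→U→Out: bottleneck 6, flow now 6.
Augment Res→Q→V→Out: bottleneck 4, flow now 10.
Augment Res→R→W→Out: bottleneck 3, flow now 13.
No augmenting path remains; maximum flow = 13.
In the residual graph, reachable from Res: {Res}.
Min-cut edges: Res→P (6), Res→Q (4), Res→R (3); capacity 6 + 4 + 3 = 13.
This cut is saturated, so no flow can exceed 13.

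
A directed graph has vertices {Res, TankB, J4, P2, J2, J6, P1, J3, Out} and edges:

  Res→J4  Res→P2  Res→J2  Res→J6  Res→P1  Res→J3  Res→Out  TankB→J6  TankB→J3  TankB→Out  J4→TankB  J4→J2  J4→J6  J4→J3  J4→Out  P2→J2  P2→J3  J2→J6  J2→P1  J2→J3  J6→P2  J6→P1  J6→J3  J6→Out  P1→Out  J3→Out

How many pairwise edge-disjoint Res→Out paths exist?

Assign every edge capacity 1; by Menger, the answer equals the max flow.
Path Res→Out (+1); total 1.
Path Res→J4→Out (+1); total 2.
Path Res→J6→Out (+1); total 3.
Path Res→P1→Out (+1); total 4.
Path Res→J3→Out (+1); total 5.
No residual Res→Out path; max flow = 5.
Certifying cut of size 5: {J3→Out, J6→Out, P1→Out, Res→J4, Res→Out}.

5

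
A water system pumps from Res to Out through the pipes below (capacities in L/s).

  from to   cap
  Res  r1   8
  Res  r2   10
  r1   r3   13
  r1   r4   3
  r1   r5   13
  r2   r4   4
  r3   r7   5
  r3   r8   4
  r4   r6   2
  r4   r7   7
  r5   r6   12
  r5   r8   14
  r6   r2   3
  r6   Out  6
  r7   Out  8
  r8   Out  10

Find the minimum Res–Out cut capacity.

12

Augment Res→r1→r3→r7→Out: bottleneck 5, flow now 5.
Augment Res→r1→r3→r8→Out: bottleneck 3, flow now 8.
Augment Res→r2→r4→r6→Out: bottleneck 2, flow now 10.
Augment Res→r2→r4→r7→Out: bottleneck 2, flow now 12.
No augmenting path remains; maximum flow = 12.
By max-flow min-cut, the minimum cut capacity equals the max flow.
In the residual graph, reachable from Res: {Res, r2}.
Min-cut edges: Res→r1 (8), r2→r4 (4); capacity 8 + 4 = 12.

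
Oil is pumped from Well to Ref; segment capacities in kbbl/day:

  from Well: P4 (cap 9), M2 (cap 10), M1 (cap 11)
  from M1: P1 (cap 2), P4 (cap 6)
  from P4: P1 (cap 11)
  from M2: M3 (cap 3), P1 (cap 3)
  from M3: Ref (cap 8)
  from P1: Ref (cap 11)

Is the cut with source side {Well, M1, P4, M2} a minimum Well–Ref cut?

No — its capacity is 19, but the minimum cut has capacity 14.

Given cut capacity: 2 + 11 + 3 + 3 = 19.
Augment Well→M1→P1→Ref: bottleneck 2, flow now 2.
Augment Well→P4→P1→Ref: bottleneck 9, flow now 11.
Augment Well→M2→M3→Ref: bottleneck 3, flow now 14.
No augmenting path remains; maximum flow = 14.
In the residual graph, reachable from Well: {Well, M1, P4, M2, P1}.
Min-cut edges: M2→M3 (3), P1→Ref (11); capacity 3 + 11 = 14.
Cut capacity 19 exceeds the max flow 14, so it is not minimum.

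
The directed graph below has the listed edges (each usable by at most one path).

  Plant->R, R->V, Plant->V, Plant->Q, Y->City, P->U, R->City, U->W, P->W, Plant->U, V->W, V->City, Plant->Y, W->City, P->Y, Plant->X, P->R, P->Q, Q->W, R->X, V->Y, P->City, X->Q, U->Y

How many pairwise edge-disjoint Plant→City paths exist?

4

Assign every edge capacity 1; by Menger, the answer equals the max flow.
Path Plant→R→City (+1); total 1.
Path Plant→V→City (+1); total 2.
Path Plant→Y→City (+1); total 3.
Path Plant→Q→W→City (+1); total 4.
No residual Plant→City path; max flow = 4.
Certifying cut of size 4: {Plant→R, Plant→V, W→City, Y→City}.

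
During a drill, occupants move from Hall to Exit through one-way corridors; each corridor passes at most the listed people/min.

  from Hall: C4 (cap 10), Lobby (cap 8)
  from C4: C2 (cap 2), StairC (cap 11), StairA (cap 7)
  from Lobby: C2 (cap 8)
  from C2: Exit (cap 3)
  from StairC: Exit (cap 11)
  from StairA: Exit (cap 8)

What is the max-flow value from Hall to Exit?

Augment Hall→C4→C2→Exit: bottleneck 2, flow now 2.
Augment Hall→C4→StairC→Exit: bottleneck 8, flow now 10.
Augment Hall→Lobby→C2→Exit: bottleneck 1, flow now 11.
Augment Hall→Lobby→C2→C4→StairC→Exit: bottleneck 2, flow now 13. (uses reverse residual edge)
No augmenting path remains; maximum flow = 13.
In the residual graph, reachable from Hall: {Hall, Lobby, C2}.
Min-cut edges: Hall→C4 (10), C2→Exit (3); capacity 10 + 3 = 13.
This cut is saturated, so no flow can exceed 13.

13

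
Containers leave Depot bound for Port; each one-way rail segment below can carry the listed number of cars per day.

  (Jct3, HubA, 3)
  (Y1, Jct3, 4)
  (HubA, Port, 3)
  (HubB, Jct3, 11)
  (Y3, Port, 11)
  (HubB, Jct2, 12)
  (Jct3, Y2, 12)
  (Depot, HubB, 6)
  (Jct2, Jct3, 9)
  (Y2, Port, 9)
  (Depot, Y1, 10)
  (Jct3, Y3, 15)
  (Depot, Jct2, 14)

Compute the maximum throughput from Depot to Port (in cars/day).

19

Augment Depot→Jct2→Jct3→Y2→Port: bottleneck 9, flow now 9.
Augment Depot→HubB→Jct3→HubA→Port: bottleneck 3, flow now 12.
Augment Depot→HubB→Jct3→Y3→Port: bottleneck 3, flow now 15.
Augment Depot→Y1→Jct3→Y3→Port: bottleneck 4, flow now 19.
No augmenting path remains; maximum flow = 19.
In the residual graph, reachable from Depot: {Depot, Jct2, Y1}.
Min-cut edges: Depot→HubB (6), Jct2→Jct3 (9), Y1→Jct3 (4); capacity 6 + 9 + 4 = 19.
This cut is saturated, so no flow can exceed 19.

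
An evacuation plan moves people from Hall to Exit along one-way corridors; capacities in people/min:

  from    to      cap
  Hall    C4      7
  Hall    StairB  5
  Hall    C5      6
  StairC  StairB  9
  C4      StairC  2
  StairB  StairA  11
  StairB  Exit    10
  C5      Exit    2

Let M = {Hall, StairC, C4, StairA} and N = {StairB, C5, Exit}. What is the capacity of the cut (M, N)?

20

Edges leaving {Hall, StairC, C4, StairA}: Hall→StairB (5), Hall→C5 (6), StairC→StairB (9).
Cut capacity = 5 + 6 + 9 = 20.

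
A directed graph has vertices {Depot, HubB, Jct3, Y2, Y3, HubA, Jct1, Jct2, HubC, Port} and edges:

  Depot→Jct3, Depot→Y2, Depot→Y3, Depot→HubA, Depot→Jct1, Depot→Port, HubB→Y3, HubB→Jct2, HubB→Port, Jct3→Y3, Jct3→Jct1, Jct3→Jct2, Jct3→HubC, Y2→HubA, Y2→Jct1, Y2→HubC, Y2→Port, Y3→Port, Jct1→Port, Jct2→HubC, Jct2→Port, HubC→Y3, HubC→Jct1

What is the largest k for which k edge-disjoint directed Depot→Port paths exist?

Assign every edge capacity 1; by Menger, the answer equals the max flow.
Path Depot→Port (+1); total 1.
Path Depot→Y2→Port (+1); total 2.
Path Depot→Y3→Port (+1); total 3.
Path Depot→Jct1→Port (+1); total 4.
Path Depot→Jct3→Jct2→Port (+1); total 5.
No residual Depot→Port path; max flow = 5.
Certifying cut of size 5: {Depot→Jct1, Depot→Jct3, Depot→Port, Depot→Y2, Depot→Y3}.

5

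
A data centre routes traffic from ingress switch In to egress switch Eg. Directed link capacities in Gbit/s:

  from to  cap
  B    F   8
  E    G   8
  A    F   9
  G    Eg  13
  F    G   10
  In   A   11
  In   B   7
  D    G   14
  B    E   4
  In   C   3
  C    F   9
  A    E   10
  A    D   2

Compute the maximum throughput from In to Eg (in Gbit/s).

Augment In→A→D→G→Eg: bottleneck 2, flow now 2.
Augment In→A→E→G→Eg: bottleneck 8, flow now 10.
Augment In→A→F→G→Eg: bottleneck 1, flow now 11.
Augment In→B→F→G→Eg: bottleneck 2, flow now 13.
No augmenting path remains; maximum flow = 13.
In the residual graph, reachable from In: {In, A, B, C, D, E, F, G}.
Min-cut edges: G→Eg (13); capacity 13 = 13.
This cut is saturated, so no flow can exceed 13.

13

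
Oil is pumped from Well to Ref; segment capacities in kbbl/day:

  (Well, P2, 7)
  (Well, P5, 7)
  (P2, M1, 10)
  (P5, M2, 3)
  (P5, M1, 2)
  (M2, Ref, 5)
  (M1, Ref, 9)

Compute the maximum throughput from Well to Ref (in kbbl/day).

Augment Well→P2→M1→Ref: bottleneck 7, flow now 7.
Augment Well→P5→M2→Ref: bottleneck 3, flow now 10.
Augment Well→P5→M1→Ref: bottleneck 2, flow now 12.
No augmenting path remains; maximum flow = 12.
In the residual graph, reachable from Well: {Well, P5}.
Min-cut edges: Well→P2 (7), P5→M2 (3), P5→M1 (2); capacity 7 + 3 + 2 = 12.
This cut is saturated, so no flow can exceed 12.

12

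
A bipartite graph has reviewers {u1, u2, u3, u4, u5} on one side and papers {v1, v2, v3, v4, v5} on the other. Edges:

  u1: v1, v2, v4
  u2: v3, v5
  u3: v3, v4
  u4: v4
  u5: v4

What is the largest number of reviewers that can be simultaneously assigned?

Unit-capacity flow: source→left, listed edges, right→sink; max matching = max flow.
Augmenting path u1→v1 (+1); matched 1.
Augmenting path u2→v3 (+1); matched 2.
Augmenting path u3→v4 (+1); matched 3.
Augmenting path u4→v4→u3→v3→u2→v5 (+1); matched 4.
No augmenting path remains; maximum matching = 4.
König certificate: {u1, u2, u3, v4} is a vertex cover of size 4 (every listed pair touches it), so no matching can be larger.

4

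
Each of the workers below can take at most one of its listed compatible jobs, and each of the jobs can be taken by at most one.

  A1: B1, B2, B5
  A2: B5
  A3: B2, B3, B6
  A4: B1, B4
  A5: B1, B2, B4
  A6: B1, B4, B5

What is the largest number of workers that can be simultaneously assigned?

Unit-capacity flow: source→left, listed edges, right→sink; max matching = max flow.
Augmenting path A1→B1 (+1); matched 1.
Augmenting path A2→B5 (+1); matched 2.
Augmenting path A3→B2 (+1); matched 3.
Augmenting path A4→B4 (+1); matched 4.
Augmenting path A5→B2→A3→B3 (+1); matched 5.
No augmenting path remains; maximum matching = 5.
König certificate: {A3, B1, B2, B4, B5} is a vertex cover of size 5 (every listed pair touches it), so no matching can be larger.

5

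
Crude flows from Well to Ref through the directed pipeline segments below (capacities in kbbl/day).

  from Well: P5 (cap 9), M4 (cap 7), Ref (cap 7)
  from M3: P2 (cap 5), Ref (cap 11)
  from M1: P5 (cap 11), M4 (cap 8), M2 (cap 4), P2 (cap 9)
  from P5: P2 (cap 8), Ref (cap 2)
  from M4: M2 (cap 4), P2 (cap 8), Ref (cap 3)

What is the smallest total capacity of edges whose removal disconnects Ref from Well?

12

Augment Well→Ref: bottleneck 7, flow now 7.
Augment Well→P5→Ref: bottleneck 2, flow now 9.
Augment Well→M4→Ref: bottleneck 3, flow now 12.
No augmenting path remains; maximum flow = 12.
By max-flow min-cut, the minimum cut capacity equals the max flow.
In the residual graph, reachable from Well: {Well, P5, M4, M2, P2}.
Min-cut edges: Well→Ref (7), P5→Ref (2), M4→Ref (3); capacity 7 + 2 + 3 = 12.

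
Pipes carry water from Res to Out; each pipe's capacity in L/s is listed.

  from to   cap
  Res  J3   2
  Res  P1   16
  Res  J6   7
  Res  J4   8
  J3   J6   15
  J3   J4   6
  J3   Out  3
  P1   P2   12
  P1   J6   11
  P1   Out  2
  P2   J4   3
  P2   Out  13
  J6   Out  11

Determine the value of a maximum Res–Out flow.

Augment Res→J3→Out: bottleneck 2, flow now 2.
Augment Res→P1→Out: bottleneck 2, flow now 4.
Augment Res→J6→Out: bottleneck 7, flow now 11.
Augment Res→P1→P2→Out: bottleneck 12, flow now 23.
Augment Res→P1→J6→Out: bottleneck 2, flow now 25.
No augmenting path remains; maximum flow = 25.
In the residual graph, reachable from Res: {Res, J4}.
Min-cut edges: Res→J3 (2), Res→P1 (16), Res→J6 (7); capacity 2 + 16 + 7 = 25.
This cut is saturated, so no flow can exceed 25.

25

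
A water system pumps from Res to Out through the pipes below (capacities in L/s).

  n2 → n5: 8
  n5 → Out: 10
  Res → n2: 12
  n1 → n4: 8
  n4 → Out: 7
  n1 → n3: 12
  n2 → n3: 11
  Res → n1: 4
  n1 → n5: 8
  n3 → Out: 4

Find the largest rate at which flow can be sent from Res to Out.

16

Augment Res→n1→n3→Out: bottleneck 4, flow now 4.
Augment Res→n2→n5→Out: bottleneck 8, flow now 12.
Augment Res→n2→n3→n1→n4→Out: bottleneck 4, flow now 16. (uses reverse residual edge)
No augmenting path remains; maximum flow = 16.
In the residual graph, reachable from Res: {Res}.
Min-cut edges: Res→n1 (4), Res→n2 (12); capacity 4 + 12 = 16.
This cut is saturated, so no flow can exceed 16.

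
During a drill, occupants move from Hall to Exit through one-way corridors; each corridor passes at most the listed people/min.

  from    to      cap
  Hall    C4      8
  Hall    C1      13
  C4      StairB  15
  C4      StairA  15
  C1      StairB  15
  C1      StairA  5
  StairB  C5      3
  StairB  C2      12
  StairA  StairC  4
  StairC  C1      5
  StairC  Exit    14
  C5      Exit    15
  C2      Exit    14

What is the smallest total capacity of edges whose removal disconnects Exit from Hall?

19

Augment Hall→C4→StairB→C5→Exit: bottleneck 3, flow now 3.
Augment Hall→C4→StairB→C2→Exit: bottleneck 5, flow now 8.
Augment Hall→C1→StairB→C2→Exit: bottleneck 7, flow now 15.
Augment Hall→C1→StairA→StairC→Exit: bottleneck 4, flow now 19.
No augmenting path remains; maximum flow = 19.
By max-flow min-cut, the minimum cut capacity equals the max flow.
In the residual graph, reachable from Hall: {Hall, C4, C1, StairB, StairA}.
Min-cut edges: StairB→C5 (3), StairB→C2 (12), StairA→StairC (4); capacity 3 + 12 + 4 = 19.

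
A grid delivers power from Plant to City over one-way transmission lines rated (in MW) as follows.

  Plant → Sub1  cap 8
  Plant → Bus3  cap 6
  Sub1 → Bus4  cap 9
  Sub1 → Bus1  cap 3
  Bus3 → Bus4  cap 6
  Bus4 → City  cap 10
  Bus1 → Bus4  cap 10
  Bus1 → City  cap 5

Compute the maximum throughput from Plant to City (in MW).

13

Augment Plant→Sub1→Bus4→City: bottleneck 8, flow now 8.
Augment Plant→Bus3→Bus4→City: bottleneck 2, flow now 10.
Augment Plant→Bus3→Bus4→Sub1→Bus1→City: bottleneck 3, flow now 13. (uses reverse residual edge)
No augmenting path remains; maximum flow = 13.
In the residual graph, reachable from Plant: {Plant, Sub1, Bus3, Bus4}.
Min-cut edges: Sub1→Bus1 (3), Bus4→City (10); capacity 3 + 10 = 13.
This cut is saturated, so no flow can exceed 13.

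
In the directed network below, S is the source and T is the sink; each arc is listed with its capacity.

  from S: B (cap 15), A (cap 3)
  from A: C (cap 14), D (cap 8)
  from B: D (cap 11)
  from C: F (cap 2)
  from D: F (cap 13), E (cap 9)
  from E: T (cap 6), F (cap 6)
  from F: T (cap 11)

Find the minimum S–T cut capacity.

Augment S→A→C→F→T: bottleneck 2, flow now 2.
Augment S→A→D→E→T: bottleneck 1, flow now 3.
Augment S→B→D→E→T: bottleneck 5, flow now 8.
Augment S→B→D→F→T: bottleneck 6, flow now 14.
No augmenting path remains; maximum flow = 14.
By max-flow min-cut, the minimum cut capacity equals the max flow.
In the residual graph, reachable from S: {S, B}.
Min-cut edges: S→A (3), B→D (11); capacity 3 + 11 = 14.

14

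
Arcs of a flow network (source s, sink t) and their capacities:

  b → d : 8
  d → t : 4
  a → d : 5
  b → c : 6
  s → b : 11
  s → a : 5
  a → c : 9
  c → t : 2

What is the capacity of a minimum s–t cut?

6

Augment s→a→c→t: bottleneck 2, flow now 2.
Augment s→a→d→t: bottleneck 3, flow now 5.
Augment s→b→d→t: bottleneck 1, flow now 6.
No augmenting path remains; maximum flow = 6.
By max-flow min-cut, the minimum cut capacity equals the max flow.
In the residual graph, reachable from s: {s, a, b, c, d}.
Min-cut edges: c→t (2), d→t (4); capacity 2 + 4 = 6.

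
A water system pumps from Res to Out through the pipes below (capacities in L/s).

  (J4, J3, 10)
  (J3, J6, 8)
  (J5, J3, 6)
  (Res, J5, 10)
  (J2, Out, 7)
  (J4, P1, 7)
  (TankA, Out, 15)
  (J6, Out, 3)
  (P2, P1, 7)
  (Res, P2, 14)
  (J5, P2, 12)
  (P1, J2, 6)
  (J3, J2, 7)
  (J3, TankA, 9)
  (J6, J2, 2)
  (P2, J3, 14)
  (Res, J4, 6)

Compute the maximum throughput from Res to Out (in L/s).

Augment Res→P2→P1→J2→Out: bottleneck 6, flow now 6.
Augment Res→P2→J3→TankA→Out: bottleneck 8, flow now 14.
Augment Res→J4→J3→TankA→Out: bottleneck 1, flow now 15.
Augment Res→J4→J3→J2→Out: bottleneck 1, flow now 16.
Augment Res→J4→J3→J6→Out: bottleneck 3, flow now 19.
No augmenting path remains; maximum flow = 19.
In the residual graph, reachable from Res: {Res, P2, J4, J5, P1, J3, J2, J6}.
Min-cut edges: J3→TankA (9), J2→Out (7), J6→Out (3); capacity 9 + 7 + 3 = 19.
This cut is saturated, so no flow can exceed 19.

19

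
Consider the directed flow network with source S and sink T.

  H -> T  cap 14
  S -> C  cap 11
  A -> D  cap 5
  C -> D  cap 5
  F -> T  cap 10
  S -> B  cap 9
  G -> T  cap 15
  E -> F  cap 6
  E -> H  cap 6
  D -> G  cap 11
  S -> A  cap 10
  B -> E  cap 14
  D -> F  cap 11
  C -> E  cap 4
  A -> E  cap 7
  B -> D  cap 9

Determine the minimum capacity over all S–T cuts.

27

Augment S→A→D→F→T: bottleneck 5, flow now 5.
Augment S→A→E→F→T: bottleneck 5, flow now 10.
Augment S→B→D→G→T: bottleneck 9, flow now 19.
Augment S→C→D→G→T: bottleneck 2, flow now 21.
Augment S→C→E→H→T: bottleneck 4, flow now 25.
Augment S→C→D→A→E→H→T: bottleneck 2, flow now 27. (uses reverse residual edge)
No augmenting path remains; maximum flow = 27.
By max-flow min-cut, the minimum cut capacity equals the max flow.
In the residual graph, reachable from S: {S, A, B, C, D, E, F}.
Min-cut edges: D→G (11), E→H (6), F→T (10); capacity 11 + 6 + 10 = 27.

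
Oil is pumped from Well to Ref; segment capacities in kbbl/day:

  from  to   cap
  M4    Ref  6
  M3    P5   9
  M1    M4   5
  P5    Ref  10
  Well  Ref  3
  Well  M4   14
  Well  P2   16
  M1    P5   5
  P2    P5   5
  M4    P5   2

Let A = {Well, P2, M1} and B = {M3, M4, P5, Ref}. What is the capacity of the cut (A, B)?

32

Edges leaving {Well, P2, M1}: Well→M4 (14), Well→Ref (3), P2→P5 (5), M1→M4 (5), M1→P5 (5).
Cut capacity = 14 + 3 + 5 + 5 + 5 = 32.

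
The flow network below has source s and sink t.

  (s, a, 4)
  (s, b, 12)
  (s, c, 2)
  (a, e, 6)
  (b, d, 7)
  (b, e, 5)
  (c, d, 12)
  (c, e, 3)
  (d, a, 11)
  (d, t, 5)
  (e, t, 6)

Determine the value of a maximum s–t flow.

11

Augment s→a→e→t: bottleneck 4, flow now 4.
Augment s→b→d→t: bottleneck 5, flow now 9.
Augment s→b→e→t: bottleneck 2, flow now 11.
No augmenting path remains; maximum flow = 11.
In the residual graph, reachable from s: {s, a, b, c, d, e}.
Min-cut edges: d→t (5), e→t (6); capacity 5 + 6 = 11.
This cut is saturated, so no flow can exceed 11.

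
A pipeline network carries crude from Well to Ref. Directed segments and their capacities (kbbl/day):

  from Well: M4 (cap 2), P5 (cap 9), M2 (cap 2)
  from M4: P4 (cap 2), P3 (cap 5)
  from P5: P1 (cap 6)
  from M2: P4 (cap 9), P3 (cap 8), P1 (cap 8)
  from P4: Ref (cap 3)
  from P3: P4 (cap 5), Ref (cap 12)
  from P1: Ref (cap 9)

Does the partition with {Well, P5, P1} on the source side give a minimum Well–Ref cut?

Given cut capacity: 2 + 2 + 9 = 13.
Augment Well→M4→P4→Ref: bottleneck 2, flow now 2.
Augment Well→P5→P1→Ref: bottleneck 6, flow now 8.
Augment Well→M2→P4→Ref: bottleneck 1, flow now 9.
Augment Well→M2→P3→Ref: bottleneck 1, flow now 10.
No augmenting path remains; maximum flow = 10.
In the residual graph, reachable from Well: {Well, P5}.
Min-cut edges: Well→M4 (2), Well→M2 (2), P5→P1 (6); capacity 2 + 2 + 6 = 10.
Cut capacity 13 exceeds the max flow 10, so it is not minimum.

No — its capacity is 13, but the minimum cut has capacity 10.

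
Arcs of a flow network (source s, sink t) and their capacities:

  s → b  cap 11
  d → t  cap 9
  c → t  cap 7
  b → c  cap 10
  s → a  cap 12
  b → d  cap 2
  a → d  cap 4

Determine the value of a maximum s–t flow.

13

Augment s→a→d→t: bottleneck 4, flow now 4.
Augment s→b→c→t: bottleneck 7, flow now 11.
Augment s→b→d→t: bottleneck 2, flow now 13.
No augmenting path remains; maximum flow = 13.
In the residual graph, reachable from s: {s, a, b, c}.
Min-cut edges: a→d (4), b→d (2), c→t (7); capacity 4 + 2 + 7 = 13.
This cut is saturated, so no flow can exceed 13.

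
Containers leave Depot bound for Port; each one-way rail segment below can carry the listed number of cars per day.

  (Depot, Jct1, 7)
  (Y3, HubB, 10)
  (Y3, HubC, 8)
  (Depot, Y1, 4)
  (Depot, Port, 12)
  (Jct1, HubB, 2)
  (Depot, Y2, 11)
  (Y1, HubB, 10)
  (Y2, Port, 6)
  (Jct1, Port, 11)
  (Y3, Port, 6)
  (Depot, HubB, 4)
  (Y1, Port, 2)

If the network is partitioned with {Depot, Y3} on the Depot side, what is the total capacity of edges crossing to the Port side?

Edges leaving {Depot, Y3}: Depot→Y2 (11), Depot→Jct1 (7), Depot→Y1 (4), Depot→HubB (4), Depot→Port (12), Y3→HubB (10), Y3→HubC (8), Y3→Port (6).
Cut capacity = 11 + 7 + 4 + 4 + 12 + 10 + 8 + 6 = 62.

62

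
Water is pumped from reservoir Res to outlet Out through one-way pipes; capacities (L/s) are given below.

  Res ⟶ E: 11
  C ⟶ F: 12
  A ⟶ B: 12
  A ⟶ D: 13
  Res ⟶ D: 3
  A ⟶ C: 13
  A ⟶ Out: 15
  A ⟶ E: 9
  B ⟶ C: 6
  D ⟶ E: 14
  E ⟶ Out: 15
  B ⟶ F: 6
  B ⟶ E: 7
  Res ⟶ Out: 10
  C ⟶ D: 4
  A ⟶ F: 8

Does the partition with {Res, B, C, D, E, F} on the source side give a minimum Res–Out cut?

No — its capacity is 25, but the minimum cut has capacity 24.

Given cut capacity: 10 + 15 = 25.
Augment Res→Out: bottleneck 10, flow now 10.
Augment Res→E→Out: bottleneck 11, flow now 21.
Augment Res→D→E→Out: bottleneck 3, flow now 24.
No augmenting path remains; maximum flow = 24.
In the residual graph, reachable from Res: {Res}.
Min-cut edges: Res→D (3), Res→E (11), Res→Out (10); capacity 3 + 11 + 10 = 24.
Cut capacity 25 exceeds the max flow 24, so it is not minimum.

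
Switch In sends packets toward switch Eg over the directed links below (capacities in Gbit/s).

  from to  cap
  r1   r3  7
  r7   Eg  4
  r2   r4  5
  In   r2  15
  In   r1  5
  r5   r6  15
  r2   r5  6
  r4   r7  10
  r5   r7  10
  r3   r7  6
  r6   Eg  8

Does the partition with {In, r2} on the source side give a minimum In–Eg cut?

No — its capacity is 16, but the minimum cut has capacity 10.

Given cut capacity: 5 + 5 + 6 = 16.
Augment In→r1→r3→r7→Eg: bottleneck 4, flow now 4.
Augment In→r2→r5→r6→Eg: bottleneck 6, flow now 10.
No augmenting path remains; maximum flow = 10.
In the residual graph, reachable from In: {In, r1, r2, r3, r4, r7}.
Min-cut edges: r2→r5 (6), r7→Eg (4); capacity 6 + 4 = 10.
Cut capacity 16 exceeds the max flow 10, so it is not minimum.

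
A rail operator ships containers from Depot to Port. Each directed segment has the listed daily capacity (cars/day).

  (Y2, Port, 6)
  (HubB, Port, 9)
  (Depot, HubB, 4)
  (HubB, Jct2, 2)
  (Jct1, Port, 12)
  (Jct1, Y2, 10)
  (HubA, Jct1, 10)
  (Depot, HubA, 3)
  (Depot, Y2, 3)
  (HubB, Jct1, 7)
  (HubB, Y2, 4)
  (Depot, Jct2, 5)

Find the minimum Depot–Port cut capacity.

Augment Depot→HubB→Port: bottleneck 4, flow now 4.
Augment Depot→Y2→Port: bottleneck 3, flow now 7.
Augment Depot→HubA→Jct1→Port: bottleneck 3, flow now 10.
No augmenting path remains; maximum flow = 10.
By max-flow min-cut, the minimum cut capacity equals the max flow.
In the residual graph, reachable from Depot: {Depot, Jct2}.
Min-cut edges: Depot→HubB (4), Depot→HubA (3), Depot→Y2 (3); capacity 4 + 3 + 3 = 10.

10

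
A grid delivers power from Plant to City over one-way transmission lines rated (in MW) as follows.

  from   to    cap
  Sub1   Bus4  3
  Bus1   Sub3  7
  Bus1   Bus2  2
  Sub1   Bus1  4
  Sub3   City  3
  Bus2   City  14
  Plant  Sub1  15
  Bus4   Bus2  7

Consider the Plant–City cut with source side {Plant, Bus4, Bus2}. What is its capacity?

Edges leaving {Plant, Bus4, Bus2}: Plant→Sub1 (15), Bus2→City (14).
Cut capacity = 15 + 14 = 29.

29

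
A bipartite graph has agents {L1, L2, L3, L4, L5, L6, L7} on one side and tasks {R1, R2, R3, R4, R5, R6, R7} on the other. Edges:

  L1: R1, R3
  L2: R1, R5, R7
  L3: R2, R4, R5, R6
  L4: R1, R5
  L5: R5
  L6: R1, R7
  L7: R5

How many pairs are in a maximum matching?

Unit-capacity flow: source→left, listed edges, right→sink; max matching = max flow.
Augmenting path L1→R1 (+1); matched 1.
Augmenting path L2→R5 (+1); matched 2.
Augmenting path L3→R2 (+1); matched 3.
Augmenting path L6→R7 (+1); matched 4.
Augmenting path L4→R1→L1→R3 (+1); matched 5.
No augmenting path remains; maximum matching = 5.
König certificate: {L1, L3, R1, R5, R7} is a vertex cover of size 5 (every listed pair touches it), so no matching can be larger.

5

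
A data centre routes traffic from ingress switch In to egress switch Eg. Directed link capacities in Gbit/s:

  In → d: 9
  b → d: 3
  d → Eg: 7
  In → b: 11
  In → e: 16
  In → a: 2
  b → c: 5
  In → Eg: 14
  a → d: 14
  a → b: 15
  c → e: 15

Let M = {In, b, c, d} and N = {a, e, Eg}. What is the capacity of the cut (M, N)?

Edges leaving {In, b, c, d}: In→a (2), In→e (16), In→Eg (14), c→e (15), d→Eg (7).
Cut capacity = 2 + 16 + 14 + 15 + 7 = 54.

54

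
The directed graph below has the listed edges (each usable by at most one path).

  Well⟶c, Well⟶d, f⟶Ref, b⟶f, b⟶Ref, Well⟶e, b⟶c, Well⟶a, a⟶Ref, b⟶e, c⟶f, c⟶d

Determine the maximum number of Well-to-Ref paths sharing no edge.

2

Assign every edge capacity 1; by Menger, the answer equals the max flow.
Path Well→a→Ref (+1); total 1.
Path Well→c→f→Ref (+1); total 2.
No residual Well→Ref path; max flow = 2.
Certifying cut of size 2: {Well→a, Well→c}.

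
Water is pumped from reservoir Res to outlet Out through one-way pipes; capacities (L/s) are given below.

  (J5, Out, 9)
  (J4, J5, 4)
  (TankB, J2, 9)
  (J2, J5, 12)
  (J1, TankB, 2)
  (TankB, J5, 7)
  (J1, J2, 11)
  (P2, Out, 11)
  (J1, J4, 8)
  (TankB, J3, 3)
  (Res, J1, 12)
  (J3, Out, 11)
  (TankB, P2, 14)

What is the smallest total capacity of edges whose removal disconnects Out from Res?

Augment Res→J1→TankB→J5→Out: bottleneck 2, flow now 2.
Augment Res→J1→J4→J5→Out: bottleneck 4, flow now 6.
Augment Res→J1→J2→J5→Out: bottleneck 3, flow now 9.
Augment Res→J1→J2→J5→TankB→J3→Out: bottleneck 2, flow now 11. (uses reverse residual edge)
No augmenting path remains; maximum flow = 11.
By max-flow min-cut, the minimum cut capacity equals the max flow.
In the residual graph, reachable from Res: {Res, J1, J4, J2, J5}.
Min-cut edges: J1→TankB (2), J5→Out (9); capacity 2 + 9 = 11.

11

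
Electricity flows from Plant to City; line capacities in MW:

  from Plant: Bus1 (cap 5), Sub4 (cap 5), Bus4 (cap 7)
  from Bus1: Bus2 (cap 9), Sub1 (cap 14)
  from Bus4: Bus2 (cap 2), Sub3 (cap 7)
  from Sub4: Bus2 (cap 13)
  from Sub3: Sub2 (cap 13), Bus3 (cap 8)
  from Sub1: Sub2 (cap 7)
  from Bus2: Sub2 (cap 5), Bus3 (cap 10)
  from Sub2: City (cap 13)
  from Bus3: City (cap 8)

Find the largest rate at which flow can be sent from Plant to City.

Augment Plant→Bus1→Sub1→Sub2→City: bottleneck 5, flow now 5.
Augment Plant→Bus4→Sub3→Sub2→City: bottleneck 7, flow now 12.
Augment Plant→Sub4→Bus2→Sub2→City: bottleneck 1, flow now 13.
Augment Plant→Sub4→Bus2→Bus3→City: bottleneck 4, flow now 17.
No augmenting path remains; maximum flow = 17.
In the residual graph, reachable from Plant: {Plant}.
Min-cut edges: Plant→Bus1 (5), Plant→Bus4 (7), Plant→Sub4 (5); capacity 5 + 7 + 5 = 17.
This cut is saturated, so no flow can exceed 17.

17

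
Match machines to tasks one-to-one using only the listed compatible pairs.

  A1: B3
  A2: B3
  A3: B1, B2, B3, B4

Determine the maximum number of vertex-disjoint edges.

2

Unit-capacity flow: source→left, listed edges, right→sink; max matching = max flow.
Augmenting path A1→B3 (+1); matched 1.
Augmenting path A3→B1 (+1); matched 2.
No augmenting path remains; maximum matching = 2.
König certificate: {A3, B3} is a vertex cover of size 2 (every listed pair touches it), so no matching can be larger.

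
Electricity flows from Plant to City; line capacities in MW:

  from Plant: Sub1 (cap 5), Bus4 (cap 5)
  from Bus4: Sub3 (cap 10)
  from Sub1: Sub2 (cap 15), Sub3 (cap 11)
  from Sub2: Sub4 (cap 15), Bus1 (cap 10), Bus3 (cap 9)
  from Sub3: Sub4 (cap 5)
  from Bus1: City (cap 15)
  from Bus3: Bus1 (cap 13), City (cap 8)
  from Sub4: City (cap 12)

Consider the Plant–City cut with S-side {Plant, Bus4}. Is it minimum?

Given cut capacity: 5 + 10 = 15.
Augment Plant→Bus4→Sub3→Sub4→City: bottleneck 5, flow now 5.
Augment Plant→Sub1→Sub2→Bus1→City: bottleneck 5, flow now 10.
No augmenting path remains; maximum flow = 10.
In the residual graph, reachable from Plant: {Plant}.
Min-cut edges: Plant→Bus4 (5), Plant→Sub1 (5); capacity 5 + 5 = 10.
Cut capacity 15 exceeds the max flow 10, so it is not minimum.

No — its capacity is 15, but the minimum cut has capacity 10.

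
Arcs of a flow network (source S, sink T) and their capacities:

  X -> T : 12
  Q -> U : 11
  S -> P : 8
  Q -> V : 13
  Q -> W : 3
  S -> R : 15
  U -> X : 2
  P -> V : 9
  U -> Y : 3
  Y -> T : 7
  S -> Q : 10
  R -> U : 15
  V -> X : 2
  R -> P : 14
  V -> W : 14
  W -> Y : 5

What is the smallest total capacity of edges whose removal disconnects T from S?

Augment S→P→V→X→T: bottleneck 2, flow now 2.
Augment S→Q→U→X→T: bottleneck 2, flow now 4.
Augment S→Q→U→Y→T: bottleneck 3, flow now 7.
Augment S→Q→W→Y→T: bottleneck 3, flow now 10.
Augment S→P→V→W→Y→T: bottleneck 1, flow now 11.
No augmenting path remains; maximum flow = 11.
By max-flow min-cut, the minimum cut capacity equals the max flow.
In the residual graph, reachable from S: {S, P, Q, R, U, V, W, Y}.
Min-cut edges: U→X (2), V→X (2), Y→T (7); capacity 2 + 2 + 7 = 11.

11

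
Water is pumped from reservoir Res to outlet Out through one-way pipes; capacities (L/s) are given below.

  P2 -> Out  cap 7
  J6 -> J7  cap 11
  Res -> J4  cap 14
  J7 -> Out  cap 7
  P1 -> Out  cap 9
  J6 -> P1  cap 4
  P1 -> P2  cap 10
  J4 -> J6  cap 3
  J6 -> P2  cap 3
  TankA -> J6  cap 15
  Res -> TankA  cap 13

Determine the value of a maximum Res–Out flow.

Augment Res→J4→J6→P1→Out: bottleneck 3, flow now 3.
Augment Res→TankA→J6→P1→Out: bottleneck 1, flow now 4.
Augment Res→TankA→J6→J7→Out: bottleneck 7, flow now 11.
Augment Res→TankA→J6→P2→Out: bottleneck 3, flow now 14.
No augmenting path remains; maximum flow = 14.
In the residual graph, reachable from Res: {Res, J4, TankA, J6, J7}.
Min-cut edges: J6→P1 (4), J6→P2 (3), J7→Out (7); capacity 4 + 3 + 7 = 14.
This cut is saturated, so no flow can exceed 14.

14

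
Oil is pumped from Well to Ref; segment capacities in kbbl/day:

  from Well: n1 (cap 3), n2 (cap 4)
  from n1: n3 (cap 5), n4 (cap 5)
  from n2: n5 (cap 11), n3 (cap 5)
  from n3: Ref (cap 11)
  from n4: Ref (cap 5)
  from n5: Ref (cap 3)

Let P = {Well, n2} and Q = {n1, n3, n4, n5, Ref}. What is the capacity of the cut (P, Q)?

Edges leaving {Well, n2}: Well→n1 (3), n2→n3 (5), n2→n5 (11).
Cut capacity = 3 + 5 + 11 = 19.

19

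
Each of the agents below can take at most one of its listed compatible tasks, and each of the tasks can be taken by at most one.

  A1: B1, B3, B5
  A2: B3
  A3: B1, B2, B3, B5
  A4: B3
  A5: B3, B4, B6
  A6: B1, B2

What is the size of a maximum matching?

Unit-capacity flow: source→left, listed edges, right→sink; max matching = max flow.
Augmenting path A1→B1 (+1); matched 1.
Augmenting path A2→B3 (+1); matched 2.
Augmenting path A3→B2 (+1); matched 3.
Augmenting path A5→B4 (+1); matched 4.
Augmenting path A6→B1→A1→B5 (+1); matched 5.
No augmenting path remains; maximum matching = 5.
König certificate: {A1, A3, A5, A6, B3} is a vertex cover of size 5 (every listed pair touches it), so no matching can be larger.

5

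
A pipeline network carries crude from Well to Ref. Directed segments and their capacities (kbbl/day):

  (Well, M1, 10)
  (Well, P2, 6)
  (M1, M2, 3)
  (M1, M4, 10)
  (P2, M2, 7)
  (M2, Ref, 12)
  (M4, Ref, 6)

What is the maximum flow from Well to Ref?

15

Augment Well→M1→M2→Ref: bottleneck 3, flow now 3.
Augment Well→M1→M4→Ref: bottleneck 6, flow now 9.
Augment Well→P2→M2→Ref: bottleneck 6, flow now 15.
No augmenting path remains; maximum flow = 15.
In the residual graph, reachable from Well: {Well, M1, M4}.
Min-cut edges: Well→P2 (6), M1→M2 (3), M4→Ref (6); capacity 6 + 3 + 6 = 15.
This cut is saturated, so no flow can exceed 15.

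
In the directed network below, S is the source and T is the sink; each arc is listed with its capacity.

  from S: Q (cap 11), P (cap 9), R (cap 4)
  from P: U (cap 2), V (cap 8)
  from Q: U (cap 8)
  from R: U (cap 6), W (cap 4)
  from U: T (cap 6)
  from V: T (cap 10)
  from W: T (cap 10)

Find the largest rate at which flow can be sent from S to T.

18

Augment S→P→U→T: bottleneck 2, flow now 2.
Augment S→P→V→T: bottleneck 7, flow now 9.
Augment S→Q→U→T: bottleneck 4, flow now 13.
Augment S→R→W→T: bottleneck 4, flow now 17.
Augment S→Q→U→P→V→T: bottleneck 1, flow now 18. (uses reverse residual edge)
No augmenting path remains; maximum flow = 18.
In the residual graph, reachable from S: {S, P, Q, U}.
Min-cut edges: S→R (4), P→V (8), U→T (6); capacity 4 + 8 + 6 = 18.
This cut is saturated, so no flow can exceed 18.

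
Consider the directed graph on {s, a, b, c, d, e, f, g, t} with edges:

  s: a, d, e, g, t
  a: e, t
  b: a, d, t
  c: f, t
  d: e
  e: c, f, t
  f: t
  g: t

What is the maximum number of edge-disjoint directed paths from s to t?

5

Assign every edge capacity 1; by Menger, the answer equals the max flow.
Path s→t (+1); total 1.
Path s→a→t (+1); total 2.
Path s→e→t (+1); total 3.
Path s→g→t (+1); total 4.
Path s→d→e→c→t (+1); total 5.
No residual s→t path; max flow = 5.
Certifying cut of size 5: {s→a, s→d, s→e, s→g, s→t}.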